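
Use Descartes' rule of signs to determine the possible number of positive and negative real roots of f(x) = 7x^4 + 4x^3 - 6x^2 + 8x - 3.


Descartes' rule of signs:

For positive roots, count sign changes in f(x) = 7x^4 + 4x^3 - 6x^2 + 8x - 3:
Signs of coefficients: +, +, -, +, -
Number of sign changes: 3
Possible positive real roots: 3, 1

For negative roots, examine f(-x) = 7x^4 - 4x^3 - 6x^2 - 8x - 3:
Signs of coefficients: +, -, -, -, -
Number of sign changes: 1
Possible negative real roots: 1

Positive roots: 3 or 1; Negative roots: 1


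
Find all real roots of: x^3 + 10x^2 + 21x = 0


The constant term is 0, so x = 0 is a root. Factor out x:
  x(x^2 + 10x + 21) = 0
Solve the quadratic x^2 + 10x + 21 = 0: discriminant = 10^2 - 4(1)(21) = 100 - 84 = 16.
sqrt(16) = 4, so x = (-10 ± 4)/2: x = -3 or x = -7.

x = -7, x = -3, x = 0


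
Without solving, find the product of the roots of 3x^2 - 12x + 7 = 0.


By Vieta's formulas for ax^2 + bx + c = 0:
  Sum of roots = -b/a
  Product of roots = c/a

Here a = 3, b = -12, c = 7
Sum = -(-12)/3 = 4
Product = 7/3 = 7/3

Product = 7/3


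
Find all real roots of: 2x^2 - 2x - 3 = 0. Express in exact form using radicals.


Using the quadratic formula: x = (-b ± sqrt(b^2 - 4ac)) / (2a)
Here a = 2, b = -2, c = -3
Discriminant = b^2 - 4ac = (-2)^2 - 4(2)(-3) = 4 + 24 = 28
Since discriminant = 28 > 0, there are two real roots.
x = (2 ± 2*sqrt(7)) / 4
Simplifying: x = (1 ± sqrt(7)) / 2
Numerically: x ≈ 1.8229 or x ≈ -0.8229

x = (1 + sqrt(7)) / 2 or x = (1 - sqrt(7)) / 2


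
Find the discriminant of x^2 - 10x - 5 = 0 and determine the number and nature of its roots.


For ax^2 + bx + c = 0, discriminant D = b^2 - 4ac
Here a = 1, b = -10, c = -5
D = (-10)^2 - 4(1)(-5) = 100 + 20 = 120

D = 120 > 0 but not a perfect square
The equation has 2 distinct real irrational roots.

Discriminant = 120, 2 distinct real irrational roots


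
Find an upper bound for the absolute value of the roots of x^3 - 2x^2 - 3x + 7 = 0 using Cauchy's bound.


Cauchy's bound: all roots r satisfy |r| <= 1 + max(|a_i/a_n|) for i = 0,...,n-1
where a_n is the leading coefficient.

Coefficients: [1, -2, -3, 7]
Leading coefficient a_n = 1
Ratios |a_i/a_n|: 2, 3, 7
Maximum ratio: 7
Cauchy's bound: |r| <= 1 + 7 = 8

Upper bound = 8


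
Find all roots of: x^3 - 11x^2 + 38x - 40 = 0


Let p(x) = x^3 - 11x^2 + 38x - 40. By the rational root theorem (leading coefficient 1), any rational root is an integer divisor of 40: try ±1, ±2, ... in turn.
Test x = 1: value = -12 ≠ 0.
Test x = -1: value = -90 ≠ 0.
Test x = 2: value = 0 ✓, so (x - 2) is a factor.
Synthetic division by (x - 2): bring down 1; 1(2) - 11 = -9; (-9)(2) + 38 = 20; 20(2) - 40 = 0 → quotient x^2 - 9x + 20, remainder 0.
Solve the quadratic x^2 - 9x + 20 = 0: discriminant = (-9)^2 - 4(1)(20) = 81 - 80 = 1.
sqrt(1) = 1, so x = (9 ± 1)/2: x = 5 or x = 4.
Collecting all roots found:

x = 2, x = 4, x = 5


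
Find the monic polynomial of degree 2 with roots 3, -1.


A monic polynomial with roots 3, -1 is:
p(x) = (x - 3)(x + 1)
After multiplying by (x - 3): x - 3
After multiplying by (x + 1): x^2 - 2x - 3

x^2 - 2x - 3


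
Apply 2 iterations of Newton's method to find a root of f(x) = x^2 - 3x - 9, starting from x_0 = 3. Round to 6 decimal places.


Newton's method: x_(n+1) = x_n - f(x_n)/f'(x_n)
f(x) = x^2 - 3x - 9
f'(x) = 2x - 3

Iteration 1:
  f(3.000000) = -9.000000
  f'(3.000000) = 3.000000
  x_1 = 3.000000 - (-9.000000)/(3.000000) = 6.000000

Iteration 2:
  f(6.000000) = 9.000000
  f'(6.000000) = 9.000000
  x_2 = 6.000000 - (9.000000)/(9.000000) = 5.000000

x_2 = 5.000000


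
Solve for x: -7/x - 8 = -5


Subtract -8 from both sides: -7/x = 3
Multiply both sides by x: -7 = 3 * x
Divide by 3: x = -7/3

x = -7/3


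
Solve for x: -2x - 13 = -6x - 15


Starting with: -2x - 13 = -6x - 15
Move all x terms to left: (-2 + 6)x = -15 + 13
Simplify: 4x = -2
Divide both sides by 4: x = -1/2

x = -1/2


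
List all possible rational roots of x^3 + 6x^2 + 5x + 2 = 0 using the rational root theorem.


Rational root theorem: possible roots are ±p/q where:
  p divides the constant term (2): p ∈ {1, 2}
  q divides the leading coefficient (1): q ∈ {1}

All possible rational roots: -2, -1, 1, 2

-2, -1, 1, 2


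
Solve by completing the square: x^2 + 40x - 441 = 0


Start: x^2 + 40x - 441 = 0
Move constant: x^2 + 40x = 441
Half of 40 is 20, squared is 400
Add 400 to both sides: x^2 + 40x + 400 = 841
(x + 20)^2 = 841
x + 20 = ±29
x = -20 + 29 = 9 or x = -20 - 29 = -49

x = -49, x = 9


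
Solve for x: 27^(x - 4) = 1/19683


Express both sides with the same base.
1/19683 = 27^(-3)
Since the bases match, equate exponents: x - 4 = -3
So x = -3 - (-4) = 1

x = 1


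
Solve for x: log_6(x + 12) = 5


Convert to exponential form: x + 12 = 6^5 = 7776
x = 7776 - 12 = 7764
Check: log_6(7764 + 12) = log_6(7776) = log_6(7776) = 5 ✓

x = 7764


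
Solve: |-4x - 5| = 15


An absolute value equation |expr| = 15 gives two cases:
Case 1: -4x - 5 = 15
  -4x = 20, so x = -5
Case 2: -4x - 5 = -15
  -4x = -10, so x = 5/2

x = -5, x = 5/2


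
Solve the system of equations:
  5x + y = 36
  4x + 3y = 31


Using Cramer's rule:
Determinant D = (5)(3) - (4)(1) = 15 - 4 = 11
Dx = (36)(3) - (31)(1) = 108 - 31 = 77
Dy = (5)(31) - (4)(36) = 155 - 144 = 11
x = Dx/D = 77/11 = 7
y = Dy/D = 11/11 = 1

x = 7, y = 1


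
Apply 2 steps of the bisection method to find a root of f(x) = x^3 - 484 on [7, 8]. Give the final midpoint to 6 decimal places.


f(x) = x^3 - 484
f(7) = -141 < 0
f(8) = 28 > 0

Step 1: midpoint = (7.000000 + 8.000000)/2 = 7.500000
  f(7.500000) = -62.125000
  f(mid) < 0, so root is in [7.500000, 8.000000]

Step 2: midpoint = (7.500000 + 8.000000)/2 = 7.750000
  f(7.750000) = -18.515625
  f(mid) < 0, so root is in [7.750000, 8.000000]

midpoint = 7.750000


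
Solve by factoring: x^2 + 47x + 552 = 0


We need two numbers that multiply to 552 and add to 47.
Those numbers are 24 and 23 (since 24 * 23 = 552 and 24 + 23 = 47).
So x^2 + 47x + 552 = (x + 24)(x + 23) = 0
Setting each factor to zero: x = -24 or x = -23

x = -24, x = -23


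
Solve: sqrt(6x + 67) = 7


Square both sides: 6x + 67 = 7^2 = 49
6x = 49 - 67 = -18
x = -3
Check: sqrt(6*(-3) + 67) = sqrt(49) = 7 ✓

x = -3


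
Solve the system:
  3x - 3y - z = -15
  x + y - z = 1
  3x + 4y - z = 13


Using Cramer's rule. Expand each determinant along the first row.
D  = 3*[1*(-1) - (-1)*4] - (-3)*[1*(-1) - (-1)*3] + (-1)*[1*4 - 1*3]
  = 3*(3) - (-3)*(2) + (-1)*(1) = 14
Dx = (-15)*[1*(-1) - (-1)*4] - (-3)*[1*(-1) - (-1)*13] + (-1)*[1*4 - 1*13]
  = (-15)*(3) - (-3)*(12) + (-1)*(-9) = 0
Dy = 3*[1*(-1) - (-1)*13] - (-15)*[1*(-1) - (-1)*3] + (-1)*[1*13 - 1*3]
  = 3*(12) - (-15)*(2) + (-1)*(10) = 56
Dz = 3*[1*13 - 1*4] - (-3)*[1*13 - 1*3] + (-15)*[1*4 - 1*3]
  = 3*(9) - (-3)*(10) + (-15)*(1) = 42
x = Dx/D = 0/14 = 0, y = Dy/D = 56/14 = 4, z = Dz/D = 42/14 = 3
Check eq1: (3)(0) + (-3)(4) + (-1)(3) = -15 = -15 ✓
Check eq2: (1)(0) + (1)(4) + (-1)(3) = 1 = 1 ✓
Check eq3: (3)(0) + (4)(4) + (-1)(3) = 13 = 13 ✓

x = 0, y = 4, z = 3


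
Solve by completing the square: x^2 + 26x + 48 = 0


Start: x^2 + 26x + 48 = 0
Move constant: x^2 + 26x = -48
Half of 26 is 13, squared is 169
Add 169 to both sides: x^2 + 26x + 169 = 121
(x + 13)^2 = 121
x + 13 = ±11
x = -13 + 11 = -2 or x = -13 - 11 = -24

x = -24, x = -2


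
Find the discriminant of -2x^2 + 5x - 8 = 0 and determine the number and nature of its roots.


For ax^2 + bx + c = 0, discriminant D = b^2 - 4ac
Here a = -2, b = 5, c = -8
D = (5)^2 - 4(-2)(-8) = 25 - 64 = -39

D = -39 < 0
The equation has no real roots (2 complex conjugate roots).

Discriminant = -39, no real roots (2 complex conjugate roots)


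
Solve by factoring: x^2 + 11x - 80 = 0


We need two numbers that multiply to -80 and add to 11.
Those numbers are 16 and -5 (since 16 * (-5) = -80 and 16 + (-5) = 11).
So x^2 + 11x - 80 = (x + 16)(x - 5) = 0
Setting each factor to zero: x = -16 or x = 5

x = -16, x = 5


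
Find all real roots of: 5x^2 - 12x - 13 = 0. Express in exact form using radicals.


Using the quadratic formula: x = (-b ± sqrt(b^2 - 4ac)) / (2a)
Here a = 5, b = -12, c = -13
Discriminant = b^2 - 4ac = (-12)^2 - 4(5)(-13) = 144 + 260 = 404
Since discriminant = 404 > 0, there are two real roots.
x = (12 ± 2*sqrt(101)) / 10
Simplifying: x = (6 ± sqrt(101)) / 5
Numerically: x ≈ 3.2100 or x ≈ -0.8100

x = (6 + sqrt(101)) / 5 or x = (6 - sqrt(101)) / 5


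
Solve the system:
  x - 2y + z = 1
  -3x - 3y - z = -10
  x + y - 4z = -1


Using Cramer's rule. Expand each determinant along the first row.
D  = 1*[(-3)*(-4) - (-1)*1] - (-2)*[(-3)*(-4) - (-1)*1] + 1*[(-3)*1 - (-3)*1]
  = 1*(13) - (-2)*(13) + 1*(0) = 39
Dx = 1*[(-3)*(-4) - (-1)*1] - (-2)*[(-10)*(-4) - (-1)*(-1)] + 1*[(-10)*1 - (-3)*(-1)]
  = 1*(13) - (-2)*(39) + 1*(-13) = 78
Dy = 1*[(-10)*(-4) - (-1)*(-1)] - 1*[(-3)*(-4) - (-1)*1] + 1*[(-3)*(-1) - (-10)*1]
  = 1*(39) - 1*(13) + 1*(13) = 39
Dz = 1*[(-3)*(-1) - (-10)*1] - (-2)*[(-3)*(-1) - (-10)*1] + 1*[(-3)*1 - (-3)*1]
  = 1*(13) - (-2)*(13) + 1*(0) = 39
x = Dx/D = 78/39 = 2, y = Dy/D = 39/39 = 1, z = Dz/D = 39/39 = 1
Check eq1: (1)(2) + (-2)(1) + (1)(1) = 1 = 1 ✓
Check eq2: (-3)(2) + (-3)(1) + (-1)(1) = -10 = -10 ✓
Check eq3: (1)(2) + (1)(1) + (-4)(1) = -1 = -1 ✓

x = 2, y = 1, z = 1


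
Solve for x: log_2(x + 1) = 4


Convert to exponential form: x + 1 = 2^4 = 16
x = 16 - 1 = 15
Check: log_2(15 + 1) = log_2(16) = log_2(16) = 4 ✓

x = 15


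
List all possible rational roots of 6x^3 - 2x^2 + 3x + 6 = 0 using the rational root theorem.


Rational root theorem: possible roots are ±p/q where:
  p divides the constant term (6): p ∈ {1, 2, 3, 6}
  q divides the leading coefficient (6): q ∈ {1, 2, 3, 6}

All possible rational roots: -6, -3, -2, -3/2, -1, -2/3, -1/2, -1/3, -1/6, 1/6, 1/3, 1/2, 2/3, 1, 3/2, 2, 3, 6

-6, -3, -2, -3/2, -1, -2/3, -1/2, -1/3, -1/6, 1/6, 1/3, 1/2, 2/3, 1, 3/2, 2, 3, 6


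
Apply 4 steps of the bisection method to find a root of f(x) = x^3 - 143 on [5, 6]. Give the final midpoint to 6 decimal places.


f(x) = x^3 - 143
f(5) = -18 < 0
f(6) = 73 > 0

Step 1: midpoint = (5.000000 + 6.000000)/2 = 5.500000
  f(5.500000) = 23.375000
  f(mid) > 0, so root is in [5.000000, 5.500000]

Step 2: midpoint = (5.000000 + 5.500000)/2 = 5.250000
  f(5.250000) = 1.703125
  f(mid) > 0, so root is in [5.000000, 5.250000]

Step 3: midpoint = (5.000000 + 5.250000)/2 = 5.125000
  f(5.125000) = -8.388672
  f(mid) < 0, so root is in [5.125000, 5.250000]

Step 4: midpoint = (5.125000 + 5.250000)/2 = 5.187500
  f(5.187500) = -3.403564
  f(mid) < 0, so root is in [5.187500, 5.250000]

midpoint = 5.187500


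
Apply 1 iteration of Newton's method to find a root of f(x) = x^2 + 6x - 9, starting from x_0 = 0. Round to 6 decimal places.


Newton's method: x_(n+1) = x_n - f(x_n)/f'(x_n)
f(x) = x^2 + 6x - 9
f'(x) = 2x + 6

Iteration 1:
  f(0.000000) = -9.000000
  f'(0.000000) = 6.000000
  x_1 = 0.000000 - (-9.000000)/(6.000000) = 1.500000

x_1 = 1.500000


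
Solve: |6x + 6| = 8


An absolute value equation |expr| = 8 gives two cases:
Case 1: 6x + 6 = 8
  6x = 2, so x = 1/3
Case 2: 6x + 6 = -8
  6x = -14, so x = -7/3

x = -7/3, x = 1/3


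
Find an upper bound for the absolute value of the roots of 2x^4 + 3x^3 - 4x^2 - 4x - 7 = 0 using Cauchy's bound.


Cauchy's bound: all roots r satisfy |r| <= 1 + max(|a_i/a_n|) for i = 0,...,n-1
where a_n is the leading coefficient.

Coefficients: [2, 3, -4, -4, -7]
Leading coefficient a_n = 2
Ratios |a_i/a_n|: 3/2, 2, 2, 7/2
Maximum ratio: 7/2
Cauchy's bound: |r| <= 1 + 7/2 = 9/2

Upper bound = 9/2


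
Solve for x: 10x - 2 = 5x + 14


Starting with: 10x - 2 = 5x + 14
Move all x terms to left: (10 - 5)x = 14 + 2
Simplify: 5x = 16
Divide both sides by 5: x = 16/5

x = 16/5


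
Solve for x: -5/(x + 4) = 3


Multiply both sides by (x + 4): -5 = 3(x + 4)
Distribute: -5 = 3x + 12
3x = -5 - 12 = -17
x = -17/3

x = -17/3


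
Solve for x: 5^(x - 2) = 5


Express both sides with the same base.
5 = 5^1
Since the bases match, equate exponents: x - 2 = 1
So x = 1 - (-2) = 3

x = 3


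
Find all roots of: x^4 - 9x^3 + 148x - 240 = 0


Let p(x) = x^4 - 9x^3 + 148x - 240. By the rational root theorem (leading coefficient 1), any rational root is an integer divisor of 240: try ±1, ±2, ... in turn.
Test x = 1: value = -100 ≠ 0.
Test x = -1: value = -378 ≠ 0.
Test x = 2: value = 0 ✓, so (x - 2) is a factor.
Synthetic division by (x - 2): bring down 1; 1(2) - 9 = -7; (-7)(2) + 0 = -14; (-14)(2) + 148 = 120; 120(2) - 240 = 0 → quotient x^3 - 7x^2 - 14x + 120, remainder 0.
Continue with the quotient x^3 - 7x^2 - 14x + 120 (candidates must divide 120; re-test x = 2 first in case it repeats).
Test x = 2: value = 72 ≠ 0.
Test x = -2: value = 112 ≠ 0.
Test x = 3: value = 42 ≠ 0.
Test x = -3: value = 72 ≠ 0.
Test x = 4: value = 16 ≠ 0.
Test x = -4: value = 0 ✓, so (x + 4) is a factor.
Synthetic division by (x + 4): bring down 1; 1(-4) - 7 = -11; (-11)(-4) - 14 = 30; 30(-4) + 120 = 0 → quotient x^2 - 11x + 30, remainder 0.
Solve the quadratic x^2 - 11x + 30 = 0: discriminant = (-11)^2 - 4(1)(30) = 121 - 120 = 1.
sqrt(1) = 1, so x = (11 ± 1)/2: x = 6 or x = 5.
Collecting all roots found:

x = -4, x = 2, x = 5, x = 6


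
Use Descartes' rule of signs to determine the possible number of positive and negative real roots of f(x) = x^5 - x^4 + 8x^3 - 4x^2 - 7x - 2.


Descartes' rule of signs:

For positive roots, count sign changes in f(x) = x^5 - x^4 + 8x^3 - 4x^2 - 7x - 2:
Signs of coefficients: +, -, +, -, -, -
Number of sign changes: 3
Possible positive real roots: 3, 1

For negative roots, examine f(-x) = -x^5 - x^4 - 8x^3 - 4x^2 + 7x - 2:
Signs of coefficients: -, -, -, -, +, -
Number of sign changes: 2
Possible negative real roots: 2, 0

Positive roots: 3 or 1; Negative roots: 2 or 0


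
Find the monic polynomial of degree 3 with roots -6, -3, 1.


A monic polynomial with roots -6, -3, 1 is:
p(x) = (x + 6)(x + 3)(x - 1)
After multiplying by (x + 6): x + 6
After multiplying by (x + 3): x^2 + 9x + 18
After multiplying by (x - 1): x^3 + 8x^2 + 9x - 18

x^3 + 8x^2 + 9x - 18


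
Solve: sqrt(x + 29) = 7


Square both sides: x + 29 = 7^2 = 49
x = 49 - 29 = 20
x = 20
Check: sqrt(1*20 + 29) = sqrt(49) = 7 ✓

x = 20


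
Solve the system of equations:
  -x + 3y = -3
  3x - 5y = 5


Using Cramer's rule:
Determinant D = (-1)(-5) - (3)(3) = 5 - 9 = -4
Dx = (-3)(-5) - (5)(3) = 15 - 15 = 0
Dy = (-1)(5) - (3)(-3) = -5 + 9 = 4
x = Dx/D = 0/-4 = 0
y = Dy/D = 4/-4 = -1

x = 0, y = -1


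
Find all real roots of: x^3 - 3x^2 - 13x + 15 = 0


Let p(x) = x^3 - 3x^2 - 13x + 15. By the rational root theorem (leading coefficient 1), any rational root is an integer divisor of 15: try ±1, ±2, ... in turn.
Test x = 1: value = 0 ✓, so (x - 1) is a factor.
Synthetic division by (x - 1): bring down 1; 1(1) - 3 = -2; (-2)(1) - 13 = -15; (-15)(1) + 15 = 0 → quotient x^2 - 2x - 15, remainder 0.
Solve the quadratic x^2 - 2x - 15 = 0: discriminant = (-2)^2 - 4(1)(-15) = 4 + 60 = 64.
sqrt(64) = 8, so x = (2 ± 8)/2: x = 5 or x = -3.

x = -3, x = 1, x = 5


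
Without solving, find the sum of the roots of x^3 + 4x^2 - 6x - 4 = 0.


By Vieta's formulas for x^3 + bx^2 + cx + d = 0:
  r1 + r2 + r3 = -b/a = -4
  r1*r2 + r1*r3 + r2*r3 = c/a = -6
  r1*r2*r3 = -d/a = 4


Sum = -4


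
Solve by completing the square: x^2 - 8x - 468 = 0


Start: x^2 - 8x - 468 = 0
Move constant: x^2 - 8x = 468
Half of -8 is -4, squared is 16
Add 16 to both sides: x^2 - 8x + 16 = 484
(x - 4)^2 = 484
x - 4 = ±22
x = 4 + 22 = 26 or x = 4 - 22 = -18

x = -18, x = 26


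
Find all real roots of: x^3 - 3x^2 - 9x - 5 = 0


Let p(x) = x^3 - 3x^2 - 9x - 5. By the rational root theorem (leading coefficient 1), any rational root is an integer divisor of 5: try ±1, ±2, ... in turn.
Test x = 1: value = -16 ≠ 0.
Test x = -1: value = 0 ✓, so (x + 1) is a factor.
Synthetic division by (x + 1): bring down 1; 1(-1) - 3 = -4; (-4)(-1) - 9 = -5; (-5)(-1) - 5 = 0 → quotient x^2 - 4x - 5, remainder 0.
Solve the quadratic x^2 - 4x - 5 = 0: discriminant = (-4)^2 - 4(1)(-5) = 16 + 20 = 36.
sqrt(36) = 6, so x = (4 ± 6)/2: x = 5 or x = -1.

x = -1 (multiplicity 2), x = 5


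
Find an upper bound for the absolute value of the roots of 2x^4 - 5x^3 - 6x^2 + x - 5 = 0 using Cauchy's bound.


Cauchy's bound: all roots r satisfy |r| <= 1 + max(|a_i/a_n|) for i = 0,...,n-1
where a_n is the leading coefficient.

Coefficients: [2, -5, -6, 1, -5]
Leading coefficient a_n = 2
Ratios |a_i/a_n|: 5/2, 3, 1/2, 5/2
Maximum ratio: 3
Cauchy's bound: |r| <= 1 + 3 = 4

Upper bound = 4


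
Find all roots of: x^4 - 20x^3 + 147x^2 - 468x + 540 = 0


Let p(x) = x^4 - 20x^3 + 147x^2 - 468x + 540. By the rational root theorem (leading coefficient 1), any rational root is an integer divisor of 540: try ±1, ±2, ... in turn.
Test x = 1: value = 200 ≠ 0.
Test x = -1: value = 1176 ≠ 0.
Test x = 2: value = 48 ≠ 0.
Test x = -2: value = 2240 ≠ 0.
Test x = 3: value = 0 ✓, so (x - 3) is a factor.
Synthetic division by (x - 3): bring down 1; 1(3) - 20 = -17; (-17)(3) + 147 = 96; 96(3) - 468 = -180; (-180)(3) + 540 = 0 → quotient x^3 - 17x^2 + 96x - 180, remainder 0.
Continue with the quotient x^3 - 17x^2 + 96x - 180 (candidates must divide 180; re-test x = 3 first in case it repeats).
Test x = 3: value = -18 ≠ 0.
Test x = -3: value = -648 ≠ 0.
Test x = 4: value = -4 ≠ 0.
Test x = -4: value = -900 ≠ 0.
Test x = 5: value = 0 ✓, so (x - 5) is a factor.
Synthetic division by (x - 5): bring down 1; 1(5) - 17 = -12; (-12)(5) + 96 = 36; 36(5) - 180 = 0 → quotient x^2 - 12x + 36, remainder 0.
Solve the quadratic x^2 - 12x + 36 = 0: discriminant = (-12)^2 - 4(1)(36) = 144 - 144 = 0.
Discriminant = 0, so a double root: x = 12/2 = 6.
Collecting all roots found:

x = 3, x = 5, x = 6 (multiplicity 2)


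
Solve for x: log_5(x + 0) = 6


Convert to exponential form: x + 0 = 5^6 = 15625
x = 15625 - 0 = 15625
Check: log_5(15625 + 0) = log_5(15625) = log_5(15625) = 6 ✓

x = 15625


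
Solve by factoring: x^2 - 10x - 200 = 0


We need two numbers that multiply to -200 and add to -10.
Those numbers are -20 and 10 (since (-20) * 10 = -200 and (-20) + 10 = -10).
So x^2 - 10x - 200 = (x - 20)(x + 10) = 0
Setting each factor to zero: x = 20 or x = -10

x = -10, x = 20


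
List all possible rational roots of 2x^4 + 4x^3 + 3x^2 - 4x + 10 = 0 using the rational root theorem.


Rational root theorem: possible roots are ±p/q where:
  p divides the constant term (10): p ∈ {1, 2, 5, 10}
  q divides the leading coefficient (2): q ∈ {1, 2}

All possible rational roots: -10, -5, -5/2, -2, -1, -1/2, 1/2, 1, 2, 5/2, 5, 10

-10, -5, -5/2, -2, -1, -1/2, 1/2, 1, 2, 5/2, 5, 10


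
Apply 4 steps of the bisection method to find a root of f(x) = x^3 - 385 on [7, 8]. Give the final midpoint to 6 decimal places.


f(x) = x^3 - 385
f(7) = -42 < 0
f(8) = 127 > 0

Step 1: midpoint = (7.000000 + 8.000000)/2 = 7.500000
  f(7.500000) = 36.875000
  f(mid) > 0, so root is in [7.000000, 7.500000]

Step 2: midpoint = (7.000000 + 7.500000)/2 = 7.250000
  f(7.250000) = -3.921875
  f(mid) < 0, so root is in [7.250000, 7.500000]

Step 3: midpoint = (7.250000 + 7.500000)/2 = 7.375000
  f(7.375000) = 16.130859
  f(mid) > 0, so root is in [7.250000, 7.375000]

Step 4: midpoint = (7.250000 + 7.375000)/2 = 7.312500
  f(7.312500) = 6.018799
  f(mid) > 0, so root is in [7.250000, 7.312500]

midpoint = 7.312500


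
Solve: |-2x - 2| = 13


An absolute value equation |expr| = 13 gives two cases:
Case 1: -2x - 2 = 13
  -2x = 15, so x = -15/2
Case 2: -2x - 2 = -13
  -2x = -11, so x = 11/2

x = -15/2, x = 11/2


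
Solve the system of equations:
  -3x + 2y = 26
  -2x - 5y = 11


Using Cramer's rule:
Determinant D = (-3)(-5) - (-2)(2) = 15 + 4 = 19
Dx = (26)(-5) - (11)(2) = -130 - 22 = -152
Dy = (-3)(11) - (-2)(26) = -33 + 52 = 19
x = Dx/D = -152/19 = -8
y = Dy/D = 19/19 = 1

x = -8, y = 1


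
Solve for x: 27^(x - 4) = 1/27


Express both sides with the same base.
1/27 = 27^(-1)
Since the bases match, equate exponents: x - 4 = -1
So x = -1 - (-4) = 3

x = 3


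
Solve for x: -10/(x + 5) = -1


Multiply both sides by (x + 5): -10 = -1(x + 5)
Distribute: -10 = -x - 5
-x = -10 + 5 = -5
x = 5

x = 5


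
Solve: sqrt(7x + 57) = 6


Square both sides: 7x + 57 = 6^2 = 36
7x = 36 - 57 = -21
x = -3
Check: sqrt(7*(-3) + 57) = sqrt(36) = 6 ✓

x = -3


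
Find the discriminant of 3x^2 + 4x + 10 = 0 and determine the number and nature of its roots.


For ax^2 + bx + c = 0, discriminant D = b^2 - 4ac
Here a = 3, b = 4, c = 10
D = (4)^2 - 4(3)(10) = 16 - 120 = -104

D = -104 < 0
The equation has no real roots (2 complex conjugate roots).

Discriminant = -104, no real roots (2 complex conjugate roots)


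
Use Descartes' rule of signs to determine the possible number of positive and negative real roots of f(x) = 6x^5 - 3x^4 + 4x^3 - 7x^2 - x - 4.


Descartes' rule of signs:

For positive roots, count sign changes in f(x) = 6x^5 - 3x^4 + 4x^3 - 7x^2 - x - 4:
Signs of coefficients: +, -, +, -, -, -
Number of sign changes: 3
Possible positive real roots: 3, 1

For negative roots, examine f(-x) = -6x^5 - 3x^4 - 4x^3 - 7x^2 + x - 4:
Signs of coefficients: -, -, -, -, +, -
Number of sign changes: 2
Possible negative real roots: 2, 0

Positive roots: 3 or 1; Negative roots: 2 or 0


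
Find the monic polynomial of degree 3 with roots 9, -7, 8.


A monic polynomial with roots 9, -7, 8 is:
p(x) = (x - 9)(x + 7)(x - 8)
After multiplying by (x - 9): x - 9
After multiplying by (x + 7): x^2 - 2x - 63
After multiplying by (x - 8): x^3 - 10x^2 - 47x + 504

x^3 - 10x^2 - 47x + 504


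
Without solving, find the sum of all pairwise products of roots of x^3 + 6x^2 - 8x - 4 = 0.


By Vieta's formulas for x^3 + bx^2 + cx + d = 0:
  r1 + r2 + r3 = -b/a = -6
  r1*r2 + r1*r3 + r2*r3 = c/a = -8
  r1*r2*r3 = -d/a = 4


Sum of pairwise products = -8


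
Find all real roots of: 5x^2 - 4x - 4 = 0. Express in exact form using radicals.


Using the quadratic formula: x = (-b ± sqrt(b^2 - 4ac)) / (2a)
Here a = 5, b = -4, c = -4
Discriminant = b^2 - 4ac = (-4)^2 - 4(5)(-4) = 16 + 80 = 96
Since discriminant = 96 > 0, there are two real roots.
x = (4 ± 4*sqrt(6)) / 10
Simplifying: x = (2 ± 2*sqrt(6)) / 5
Numerically: x ≈ 1.3798 or x ≈ -0.5798

x = (2 + 2*sqrt(6)) / 5 or x = (2 - 2*sqrt(6)) / 5


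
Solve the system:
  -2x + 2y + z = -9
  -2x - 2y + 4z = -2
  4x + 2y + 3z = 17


Using Cramer's rule. Expand each determinant along the first row.
D  = (-2)*[(-2)*3 - 4*2] - 2*[(-2)*3 - 4*4] + 1*[(-2)*2 - (-2)*4]
  = (-2)*(-14) - 2*(-22) + 1*(4) = 76
Dx = (-9)*[(-2)*3 - 4*2] - 2*[(-2)*3 - 4*17] + 1*[(-2)*2 - (-2)*17]
  = (-9)*(-14) - 2*(-74) + 1*(30) = 304
Dy = (-2)*[(-2)*3 - 4*17] - (-9)*[(-2)*3 - 4*4] + 1*[(-2)*17 - (-2)*4]
  = (-2)*(-74) - (-9)*(-22) + 1*(-26) = -76
Dz = (-2)*[(-2)*17 - (-2)*2] - 2*[(-2)*17 - (-2)*4] + (-9)*[(-2)*2 - (-2)*4]
  = (-2)*(-30) - 2*(-26) + (-9)*(4) = 76
x = Dx/D = 304/76 = 4, y = Dy/D = -76/76 = -1, z = Dz/D = 76/76 = 1
Check eq1: (-2)(4) + (2)(-1) + (1)(1) = -9 = -9 ✓
Check eq2: (-2)(4) + (-2)(-1) + (4)(1) = -2 = -2 ✓
Check eq3: (4)(4) + (2)(-1) + (3)(1) = 17 = 17 ✓

x = 4, y = -1, z = 1


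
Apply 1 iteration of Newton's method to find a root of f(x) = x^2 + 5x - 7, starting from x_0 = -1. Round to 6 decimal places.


Newton's method: x_(n+1) = x_n - f(x_n)/f'(x_n)
f(x) = x^2 + 5x - 7
f'(x) = 2x + 5

Iteration 1:
  f(-1.000000) = -11.000000
  f'(-1.000000) = 3.000000
  x_1 = -1.000000 - (-11.000000)/(3.000000) = 2.666667

x_1 = 2.666667


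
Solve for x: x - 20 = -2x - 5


Starting with: x - 20 = -2x - 5
Move all x terms to left: (1 + 2)x = -5 + 20
Simplify: 3x = 15
Divide both sides by 3: x = 5

x = 5


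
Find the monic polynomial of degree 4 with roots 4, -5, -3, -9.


A monic polynomial with roots 4, -5, -3, -9 is:
p(x) = (x - 4)(x + 5)(x + 3)(x + 9)
After multiplying by (x - 4): x - 4
After multiplying by (x + 5): x^2 + x - 20
After multiplying by (x + 3): x^3 + 4x^2 - 17x - 60
After multiplying by (x + 9): x^4 + 13x^3 + 19x^2 - 213x - 540

x^4 + 13x^3 + 19x^2 - 213x - 540


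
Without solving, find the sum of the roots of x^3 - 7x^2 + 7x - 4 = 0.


By Vieta's formulas for x^3 + bx^2 + cx + d = 0:
  r1 + r2 + r3 = -b/a = 7
  r1*r2 + r1*r3 + r2*r3 = c/a = 7
  r1*r2*r3 = -d/a = 4


Sum = 7


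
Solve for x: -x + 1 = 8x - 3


Starting with: -x + 1 = 8x - 3
Move all x terms to left: (-1 - 8)x = -3 - 1
Simplify: -9x = -4
Divide both sides by -9: x = 4/9

x = 4/9


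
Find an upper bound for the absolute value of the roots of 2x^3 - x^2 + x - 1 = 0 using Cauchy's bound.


Cauchy's bound: all roots r satisfy |r| <= 1 + max(|a_i/a_n|) for i = 0,...,n-1
where a_n is the leading coefficient.

Coefficients: [2, -1, 1, -1]
Leading coefficient a_n = 2
Ratios |a_i/a_n|: 1/2, 1/2, 1/2
Maximum ratio: 1/2
Cauchy's bound: |r| <= 1 + 1/2 = 3/2

Upper bound = 3/2


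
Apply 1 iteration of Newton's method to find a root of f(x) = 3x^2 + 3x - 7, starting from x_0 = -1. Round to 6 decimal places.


Newton's method: x_(n+1) = x_n - f(x_n)/f'(x_n)
f(x) = 3x^2 + 3x - 7
f'(x) = 6x + 3

Iteration 1:
  f(-1.000000) = -7.000000
  f'(-1.000000) = -3.000000
  x_1 = -1.000000 - (-7.000000)/(-3.000000) = -3.333333

x_1 = -3.333333


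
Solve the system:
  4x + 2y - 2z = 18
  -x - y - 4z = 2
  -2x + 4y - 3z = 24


Using Cramer's rule. Expand each determinant along the first row.
D  = 4*[(-1)*(-3) - (-4)*4] - 2*[(-1)*(-3) - (-4)*(-2)] + (-2)*[(-1)*4 - (-1)*(-2)]
  = 4*(19) - 2*(-5) + (-2)*(-6) = 98
Dx = 18*[(-1)*(-3) - (-4)*4] - 2*[2*(-3) - (-4)*24] + (-2)*[2*4 - (-1)*24]
  = 18*(19) - 2*(90) + (-2)*(32) = 98
Dy = 4*[2*(-3) - (-4)*24] - 18*[(-1)*(-3) - (-4)*(-2)] + (-2)*[(-1)*24 - 2*(-2)]
  = 4*(90) - 18*(-5) + (-2)*(-20) = 490
Dz = 4*[(-1)*24 - 2*4] - 2*[(-1)*24 - 2*(-2)] + 18*[(-1)*4 - (-1)*(-2)]
  = 4*(-32) - 2*(-20) + 18*(-6) = -196
x = Dx/D = 98/98 = 1, y = Dy/D = 490/98 = 5, z = Dz/D = -196/98 = -2
Check eq1: (4)(1) + (2)(5) + (-2)(-2) = 18 = 18 ✓
Check eq2: (-1)(1) + (-1)(5) + (-4)(-2) = 2 = 2 ✓
Check eq3: (-2)(1) + (4)(5) + (-3)(-2) = 24 = 24 ✓

x = 1, y = 5, z = -2


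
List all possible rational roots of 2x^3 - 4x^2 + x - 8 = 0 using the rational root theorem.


Rational root theorem: possible roots are ±p/q where:
  p divides the constant term (-8): p ∈ {1, 2, 4, 8}
  q divides the leading coefficient (2): q ∈ {1, 2}

All possible rational roots: -8, -4, -2, -1, -1/2, 1/2, 1, 2, 4, 8

-8, -4, -2, -1, -1/2, 1/2, 1, 2, 4, 8


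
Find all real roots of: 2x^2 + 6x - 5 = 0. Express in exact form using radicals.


Using the quadratic formula: x = (-b ± sqrt(b^2 - 4ac)) / (2a)
Here a = 2, b = 6, c = -5
Discriminant = b^2 - 4ac = 6^2 - 4(2)(-5) = 36 + 40 = 76
Since discriminant = 76 > 0, there are two real roots.
x = (-6 ± 2*sqrt(19)) / 4
Simplifying: x = (-3 ± sqrt(19)) / 2
Numerically: x ≈ 0.6794 or x ≈ -3.6794

x = (-3 + sqrt(19)) / 2 or x = (-3 - sqrt(19)) / 2


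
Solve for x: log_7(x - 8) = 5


Convert to exponential form: x - 8 = 7^5 = 16807
x = 16807 + 8 = 16815
Check: log_7(16815 - 8) = log_7(16807) = log_7(16807) = 5 ✓

x = 16815


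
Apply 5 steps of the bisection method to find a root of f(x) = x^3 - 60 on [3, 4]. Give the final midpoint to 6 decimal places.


f(x) = x^3 - 60
f(3) = -33 < 0
f(4) = 4 > 0

Step 1: midpoint = (3.000000 + 4.000000)/2 = 3.500000
  f(3.500000) = -17.125000
  f(mid) < 0, so root is in [3.500000, 4.000000]

Step 2: midpoint = (3.500000 + 4.000000)/2 = 3.750000
  f(3.750000) = -7.265625
  f(mid) < 0, so root is in [3.750000, 4.000000]

Step 3: midpoint = (3.750000 + 4.000000)/2 = 3.875000
  f(3.875000) = -1.814453
  f(mid) < 0, so root is in [3.875000, 4.000000]

Step 4: midpoint = (3.875000 + 4.000000)/2 = 3.937500
  f(3.937500) = 1.046631
  f(mid) > 0, so root is in [3.875000, 3.937500]

Step 5: midpoint = (3.875000 + 3.937500)/2 = 3.906250
  f(3.906250) = -0.395355
  f(mid) < 0, so root is in [3.906250, 3.937500]

midpoint = 3.906250


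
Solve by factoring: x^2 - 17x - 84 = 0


We need two numbers that multiply to -84 and add to -17.
Those numbers are -21 and 4 (since (-21) * 4 = -84 and (-21) + 4 = -17).
So x^2 - 17x - 84 = (x - 21)(x + 4) = 0
Setting each factor to zero: x = 21 or x = -4

x = -4, x = 21


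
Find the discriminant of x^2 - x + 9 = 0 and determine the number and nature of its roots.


For ax^2 + bx + c = 0, discriminant D = b^2 - 4ac
Here a = 1, b = -1, c = 9
D = (-1)^2 - 4(1)(9) = 1 - 36 = -35

D = -35 < 0
The equation has no real roots (2 complex conjugate roots).

Discriminant = -35, no real roots (2 complex conjugate roots)


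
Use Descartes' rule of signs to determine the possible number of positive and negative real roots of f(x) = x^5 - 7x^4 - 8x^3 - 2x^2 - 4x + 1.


Descartes' rule of signs:

For positive roots, count sign changes in f(x) = x^5 - 7x^4 - 8x^3 - 2x^2 - 4x + 1:
Signs of coefficients: +, -, -, -, -, +
Number of sign changes: 2
Possible positive real roots: 2, 0

For negative roots, examine f(-x) = -x^5 - 7x^4 + 8x^3 - 2x^2 + 4x + 1:
Signs of coefficients: -, -, +, -, +, +
Number of sign changes: 3
Possible negative real roots: 3, 1

Positive roots: 2 or 0; Negative roots: 3 or 1


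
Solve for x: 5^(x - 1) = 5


Express both sides with the same base.
5 = 5^1
Since the bases match, equate exponents: x - 1 = 1
So x = 1 - (-1) = 2

x = 2


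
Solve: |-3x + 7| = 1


An absolute value equation |expr| = 1 gives two cases:
Case 1: -3x + 7 = 1
  -3x = -6, so x = 2
Case 2: -3x + 7 = -1
  -3x = -8, so x = 8/3

x = 2, x = 8/3


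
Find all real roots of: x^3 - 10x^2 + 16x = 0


The constant term is 0, so x = 0 is a root. Factor out x:
  x(x^2 - 10x + 16) = 0
Solve the quadratic x^2 - 10x + 16 = 0: discriminant = (-10)^2 - 4(1)(16) = 100 - 64 = 36.
sqrt(36) = 6, so x = (10 ± 6)/2: x = 8 or x = 2.

x = 0, x = 2, x = 8


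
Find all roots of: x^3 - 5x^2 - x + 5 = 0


Let p(x) = x^3 - 5x^2 - x + 5. By the rational root theorem (leading coefficient 1), any rational root is an integer divisor of 5: try ±1, ±2, ... in turn.
Test x = 1: value = 0 ✓, so (x - 1) is a factor.
Synthetic division by (x - 1): bring down 1; 1(1) - 5 = -4; (-4)(1) - 1 = -5; (-5)(1) + 5 = 0 → quotient x^2 - 4x - 5, remainder 0.
Solve the quadratic x^2 - 4x - 5 = 0: discriminant = (-4)^2 - 4(1)(-5) = 16 + 20 = 36.
sqrt(36) = 6, so x = (4 ± 6)/2: x = 5 or x = -1.
Collecting all roots found:

x = -1, x = 1, x = 5


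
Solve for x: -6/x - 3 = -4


Subtract -3 from both sides: -6/x = -1
Multiply both sides by x: -6 = -1 * x
Divide by -1: x = 6

x = 6


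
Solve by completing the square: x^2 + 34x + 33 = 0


Start: x^2 + 34x + 33 = 0
Move constant: x^2 + 34x = -33
Half of 34 is 17, squared is 289
Add 289 to both sides: x^2 + 34x + 289 = 256
(x + 17)^2 = 256
x + 17 = ±16
x = -17 + 16 = -1 or x = -17 - 16 = -33

x = -33, x = -1


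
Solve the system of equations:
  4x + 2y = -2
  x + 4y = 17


Using Cramer's rule:
Determinant D = (4)(4) - (1)(2) = 16 - 2 = 14
Dx = (-2)(4) - (17)(2) = -8 - 34 = -42
Dy = (4)(17) - (1)(-2) = 68 + 2 = 70
x = Dx/D = -42/14 = -3
y = Dy/D = 70/14 = 5

x = -3, y = 5


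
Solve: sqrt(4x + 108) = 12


Square both sides: 4x + 108 = 12^2 = 144
4x = 144 - 108 = 36
x = 9
Check: sqrt(4*9 + 108) = sqrt(144) = 12 ✓

x = 9


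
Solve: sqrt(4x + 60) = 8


Square both sides: 4x + 60 = 8^2 = 64
4x = 64 - 60 = 4
x = 1
Check: sqrt(4*1 + 60) = sqrt(64) = 8 ✓

x = 1


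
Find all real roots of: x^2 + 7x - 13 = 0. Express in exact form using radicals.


Using the quadratic formula: x = (-b ± sqrt(b^2 - 4ac)) / (2a)
Here a = 1, b = 7, c = -13
Discriminant = b^2 - 4ac = 7^2 - 4(1)(-13) = 49 + 52 = 101
Since discriminant = 101 > 0, there are two real roots.
x = (-7 ± sqrt(101)) / 2
Numerically: x ≈ 1.5249 or x ≈ -8.5249

x = (-7 + sqrt(101)) / 2 or x = (-7 - sqrt(101)) / 2


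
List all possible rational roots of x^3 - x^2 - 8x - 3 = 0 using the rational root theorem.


Rational root theorem: possible roots are ±p/q where:
  p divides the constant term (-3): p ∈ {1, 3}
  q divides the leading coefficient (1): q ∈ {1}

All possible rational roots: -3, -1, 1, 3

-3, -1, 1, 3


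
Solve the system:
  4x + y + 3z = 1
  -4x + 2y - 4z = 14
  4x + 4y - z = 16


Using Cramer's rule. Expand each determinant along the first row.
D  = 4*[2*(-1) - (-4)*4] - 1*[(-4)*(-1) - (-4)*4] + 3*[(-4)*4 - 2*4]
  = 4*(14) - 1*(20) + 3*(-24) = -36
Dx = 1*[2*(-1) - (-4)*4] - 1*[14*(-1) - (-4)*16] + 3*[14*4 - 2*16]
  = 1*(14) - 1*(50) + 3*(24) = 36
Dy = 4*[14*(-1) - (-4)*16] - 1*[(-4)*(-1) - (-4)*4] + 3*[(-4)*16 - 14*4]
  = 4*(50) - 1*(20) + 3*(-120) = -180
Dz = 4*[2*16 - 14*4] - 1*[(-4)*16 - 14*4] + 1*[(-4)*4 - 2*4]
  = 4*(-24) - 1*(-120) + 1*(-24) = 0
x = Dx/D = 36/-36 = -1, y = Dy/D = -180/-36 = 5, z = Dz/D = 0/-36 = 0
Check eq1: (4)(-1) + (1)(5) + (3)(0) = 1 = 1 ✓
Check eq2: (-4)(-1) + (2)(5) + (-4)(0) = 14 = 14 ✓
Check eq3: (4)(-1) + (4)(5) + (-1)(0) = 16 = 16 ✓

x = -1, y = 5, z = 0


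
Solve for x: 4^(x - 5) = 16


Express both sides with the same base.
16 = 4^2
Since the bases match, equate exponents: x - 5 = 2
So x = 2 - (-5) = 7

x = 7


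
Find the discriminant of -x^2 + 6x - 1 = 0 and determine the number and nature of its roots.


For ax^2 + bx + c = 0, discriminant D = b^2 - 4ac
Here a = -1, b = 6, c = -1
D = (6)^2 - 4(-1)(-1) = 36 - 4 = 32

D = 32 > 0 but not a perfect square
The equation has 2 distinct real irrational roots.

Discriminant = 32, 2 distinct real irrational roots


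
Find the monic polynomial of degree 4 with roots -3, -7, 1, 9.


A monic polynomial with roots -3, -7, 1, 9 is:
p(x) = (x + 3)(x + 7)(x - 1)(x - 9)
After multiplying by (x + 3): x + 3
After multiplying by (x + 7): x^2 + 10x + 21
After multiplying by (x - 1): x^3 + 9x^2 + 11x - 21
After multiplying by (x - 9): x^4 - 70x^2 - 120x + 189

x^4 - 70x^2 - 120x + 189


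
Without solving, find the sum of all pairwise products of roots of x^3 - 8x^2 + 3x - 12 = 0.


By Vieta's formulas for x^3 + bx^2 + cx + d = 0:
  r1 + r2 + r3 = -b/a = 8
  r1*r2 + r1*r3 + r2*r3 = c/a = 3
  r1*r2*r3 = -d/a = 12


Sum of pairwise products = 3


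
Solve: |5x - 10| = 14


An absolute value equation |expr| = 14 gives two cases:
Case 1: 5x - 10 = 14
  5x = 24, so x = 24/5
Case 2: 5x - 10 = -14
  5x = -4, so x = -4/5

x = -4/5, x = 24/5


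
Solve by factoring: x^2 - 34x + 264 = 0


We need two numbers that multiply to 264 and add to -34.
Those numbers are -12 and -22 (since (-12) * (-22) = 264 and (-12) + (-22) = -34).
So x^2 - 34x + 264 = (x - 12)(x - 22) = 0
Setting each factor to zero: x = 12 or x = 22

x = 12, x = 22


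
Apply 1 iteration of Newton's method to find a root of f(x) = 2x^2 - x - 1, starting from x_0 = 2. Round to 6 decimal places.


Newton's method: x_(n+1) = x_n - f(x_n)/f'(x_n)
f(x) = 2x^2 - x - 1
f'(x) = 4x - 1

Iteration 1:
  f(2.000000) = 5.000000
  f'(2.000000) = 7.000000
  x_1 = 2.000000 - (5.000000)/(7.000000) = 1.285714

x_1 = 1.285714


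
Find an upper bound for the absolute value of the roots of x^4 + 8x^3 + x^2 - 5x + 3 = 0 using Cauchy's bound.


Cauchy's bound: all roots r satisfy |r| <= 1 + max(|a_i/a_n|) for i = 0,...,n-1
where a_n is the leading coefficient.

Coefficients: [1, 8, 1, -5, 3]
Leading coefficient a_n = 1
Ratios |a_i/a_n|: 8, 1, 5, 3
Maximum ratio: 8
Cauchy's bound: |r| <= 1 + 8 = 9

Upper bound = 9


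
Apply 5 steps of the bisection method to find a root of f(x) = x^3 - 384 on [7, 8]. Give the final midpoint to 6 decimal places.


f(x) = x^3 - 384
f(7) = -41 < 0
f(8) = 128 > 0

Step 1: midpoint = (7.000000 + 8.000000)/2 = 7.500000
  f(7.500000) = 37.875000
  f(mid) > 0, so root is in [7.000000, 7.500000]

Step 2: midpoint = (7.000000 + 7.500000)/2 = 7.250000
  f(7.250000) = -2.921875
  f(mid) < 0, so root is in [7.250000, 7.500000]

Step 3: midpoint = (7.250000 + 7.500000)/2 = 7.375000
  f(7.375000) = 17.130859
  f(mid) > 0, so root is in [7.250000, 7.375000]

Step 4: midpoint = (7.250000 + 7.375000)/2 = 7.312500
  f(7.312500) = 7.018799
  f(mid) > 0, so root is in [7.250000, 7.312500]

Step 5: midpoint = (7.250000 + 7.312500)/2 = 7.281250
  f(7.281250) = 2.027130
  f(mid) > 0, so root is in [7.250000, 7.281250]

midpoint = 7.281250


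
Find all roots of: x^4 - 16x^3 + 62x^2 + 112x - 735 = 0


Let p(x) = x^4 - 16x^3 + 62x^2 + 112x - 735. By the rational root theorem (leading coefficient 1), any rational root is an integer divisor of 735: try ±1, ±2, ... in turn.
Test x = 1: value = -576 ≠ 0.
Test x = -1: value = -768 ≠ 0.
Test x = 3: value = -192 ≠ 0.
Test x = -3: value = 0 ✓, so (x + 3) is a factor.
Synthetic division by (x + 3): bring down 1; 1(-3) - 16 = -19; (-19)(-3) + 62 = 119; 119(-3) + 112 = -245; (-245)(-3) - 735 = 0 → quotient x^3 - 19x^2 + 119x - 245, remainder 0.
Continue with the quotient x^3 - 19x^2 + 119x - 245 (candidates must divide 245).
Test x = 5: value = 0 ✓, so (x - 5) is a factor.
Synthetic division by (x - 5): bring down 1; 1(5) - 19 = -14; (-14)(5) + 119 = 49; 49(5) - 245 = 0 → quotient x^2 - 14x + 49, remainder 0.
Solve the quadratic x^2 - 14x + 49 = 0: discriminant = (-14)^2 - 4(1)(49) = 196 - 196 = 0.
Discriminant = 0, so a double root: x = 14/2 = 7.
Collecting all roots found:

x = -3, x = 5, x = 7 (multiplicity 2)


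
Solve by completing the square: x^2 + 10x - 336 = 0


Start: x^2 + 10x - 336 = 0
Move constant: x^2 + 10x = 336
Half of 10 is 5, squared is 25
Add 25 to both sides: x^2 + 10x + 25 = 361
(x + 5)^2 = 361
x + 5 = ±19
x = -5 + 19 = 14 or x = -5 - 19 = -24

x = -24, x = 14


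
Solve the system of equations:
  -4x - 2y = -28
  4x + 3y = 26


Using Cramer's rule:
Determinant D = (-4)(3) - (4)(-2) = -12 + 8 = -4
Dx = (-28)(3) - (26)(-2) = -84 + 52 = -32
Dy = (-4)(26) - (4)(-28) = -104 + 112 = 8
x = Dx/D = -32/-4 = 8
y = Dy/D = 8/-4 = -2

x = 8, y = -2


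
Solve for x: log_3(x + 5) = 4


Convert to exponential form: x + 5 = 3^4 = 81
x = 81 - 5 = 76
Check: log_3(76 + 5) = log_3(81) = log_3(81) = 4 ✓

x = 76


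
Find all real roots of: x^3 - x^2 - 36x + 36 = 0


Let p(x) = x^3 - x^2 - 36x + 36. By the rational root theorem (leading coefficient 1), any rational root is an integer divisor of 36: try ±1, ±2, ... in turn.
Test x = 1: value = 0 ✓, so (x - 1) is a factor.
Synthetic division by (x - 1): bring down 1; 1(1) - 1 = 0; 0(1) - 36 = -36; (-36)(1) + 36 = 0 → quotient x^2 - 36, remainder 0.
Solve the quadratic x^2 - 36 = 0: discriminant = 0^2 - 4(1)(-36) = 0 + 144 = 144.
sqrt(144) = 12, so x = (0 ± 12)/2: x = 6 or x = -6.

x = -6, x = 1, x = 6


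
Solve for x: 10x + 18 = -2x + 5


Starting with: 10x + 18 = -2x + 5
Move all x terms to left: (10 + 2)x = 5 - 18
Simplify: 12x = -13
Divide both sides by 12: x = -13/12

x = -13/12


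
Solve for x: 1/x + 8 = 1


Subtract 8 from both sides: 1/x = -7
Multiply both sides by x: 1 = -7 * x
Divide by -7: x = -1/7

x = -1/7


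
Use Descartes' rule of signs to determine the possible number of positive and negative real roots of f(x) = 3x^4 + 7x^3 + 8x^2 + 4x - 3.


Descartes' rule of signs:

For positive roots, count sign changes in f(x) = 3x^4 + 7x^3 + 8x^2 + 4x - 3:
Signs of coefficients: +, +, +, +, -
Number of sign changes: 1
Possible positive real roots: 1

For negative roots, examine f(-x) = 3x^4 - 7x^3 + 8x^2 - 4x - 3:
Signs of coefficients: +, -, +, -, -
Number of sign changes: 3
Possible negative real roots: 3, 1

Positive roots: 1; Negative roots: 3 or 1


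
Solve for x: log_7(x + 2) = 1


Convert to exponential form: x + 2 = 7^1 = 7
x = 7 - 2 = 5
Check: log_7(5 + 2) = log_7(7) = log_7(7) = 1 ✓

x = 5


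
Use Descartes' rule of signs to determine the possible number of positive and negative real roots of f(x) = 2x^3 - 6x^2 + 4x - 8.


Descartes' rule of signs:

For positive roots, count sign changes in f(x) = 2x^3 - 6x^2 + 4x - 8:
Signs of coefficients: +, -, +, -
Number of sign changes: 3
Possible positive real roots: 3, 1

For negative roots, examine f(-x) = -2x^3 - 6x^2 - 4x - 8:
Signs of coefficients: -, -, -, -
Number of sign changes: 0
Possible negative real roots: 0

Positive roots: 3 or 1; Negative roots: 0
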